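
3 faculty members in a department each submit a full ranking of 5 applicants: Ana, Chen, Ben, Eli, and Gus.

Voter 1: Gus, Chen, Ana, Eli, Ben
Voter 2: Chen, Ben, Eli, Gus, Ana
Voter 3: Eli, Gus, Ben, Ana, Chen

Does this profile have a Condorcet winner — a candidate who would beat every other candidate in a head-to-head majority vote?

Head-to-head results (3 voters total):
Ana vs Chen: Chen wins 2–1.
Ana vs Ben: Ben wins 2–1.
Ana vs Eli: Eli wins 2–1.
Ana vs Gus: Gus wins 3–0.
Chen vs Ben: Chen wins 2–1.
Chen vs Eli: Chen wins 2–1.
Chen vs Gus: Gus wins 2–1.
Ben vs Eli: Eli wins 2–1.
Ben vs Gus: Gus wins 2–1.
Eli vs Gus: Eli wins 2–1.
No candidate beats all others: Chen beats Eli beats Gus beats Chen, a majority cycle.

No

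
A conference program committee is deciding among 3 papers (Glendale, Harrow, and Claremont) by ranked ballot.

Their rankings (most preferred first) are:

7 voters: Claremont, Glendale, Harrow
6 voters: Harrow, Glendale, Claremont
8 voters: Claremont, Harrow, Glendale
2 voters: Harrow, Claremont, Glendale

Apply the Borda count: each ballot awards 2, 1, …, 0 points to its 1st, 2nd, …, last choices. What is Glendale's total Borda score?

13

Borda scores:
  Glendale: 7·1 + 6·1 + 8·0 + 2·0 = 13
  Harrow: 7·0 + 6·2 + 8·1 + 2·2 = 24
  Claremont: 7·2 + 6·0 + 8·2 + 2·1 = 32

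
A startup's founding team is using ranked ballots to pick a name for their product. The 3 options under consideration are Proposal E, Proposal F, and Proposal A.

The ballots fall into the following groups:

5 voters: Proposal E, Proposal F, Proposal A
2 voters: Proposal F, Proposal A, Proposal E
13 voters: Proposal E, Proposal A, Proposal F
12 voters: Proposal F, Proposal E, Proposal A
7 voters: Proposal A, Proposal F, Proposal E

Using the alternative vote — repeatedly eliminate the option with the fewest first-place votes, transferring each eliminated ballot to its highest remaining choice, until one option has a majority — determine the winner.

Round 1: Proposal E 18, Proposal F 14, Proposal A 7. Proposal A has the fewest and is eliminated.
Round 2: Proposal F 21, Proposal E 18. Proposal F has a majority.

Proposal F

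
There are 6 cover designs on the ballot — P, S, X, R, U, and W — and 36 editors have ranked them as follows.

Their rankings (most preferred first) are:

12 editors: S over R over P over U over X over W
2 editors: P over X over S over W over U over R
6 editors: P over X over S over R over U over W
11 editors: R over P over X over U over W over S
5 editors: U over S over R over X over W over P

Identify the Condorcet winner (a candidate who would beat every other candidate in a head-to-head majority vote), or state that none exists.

There is no Condorcet winner

Head-to-head results (36 voters total):
P vs S: P wins 19–17.
P vs X: P wins 31–5.
P vs R: R wins 28–8.
P vs U: P wins 31–5.
P vs W: P wins 31–5.
S vs X: X wins 19–17.
S vs R: S wins 25–11.
S vs U: S wins 20–16.
S vs W: S wins 25–11.
X vs R: R wins 28–8.
X vs U: X wins 19–17.
X vs W: X wins 36–0.
R vs U: R wins 29–7.
R vs W: R wins 34–2.
U vs W: U wins 34–2.
No candidate beats all others: P beats S beats R beats P, a majority cycle.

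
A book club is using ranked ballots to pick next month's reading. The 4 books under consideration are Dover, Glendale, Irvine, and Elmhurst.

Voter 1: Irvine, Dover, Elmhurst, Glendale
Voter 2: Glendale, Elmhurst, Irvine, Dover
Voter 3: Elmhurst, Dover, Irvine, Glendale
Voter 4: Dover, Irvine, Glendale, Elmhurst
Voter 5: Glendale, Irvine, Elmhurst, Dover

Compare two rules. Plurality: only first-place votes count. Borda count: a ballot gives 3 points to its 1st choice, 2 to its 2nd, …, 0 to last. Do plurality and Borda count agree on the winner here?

Plurality first-place counts: Dover 1, Glendale 2, Irvine 1, Elmhurst 1 → Glendale.
Borda totals: Dover 7, Glendale 7, Irvine 9, Elmhurst 7 → Irvine.
The two rules disagree: plurality picks Glendale, Borda picks Irvine.

No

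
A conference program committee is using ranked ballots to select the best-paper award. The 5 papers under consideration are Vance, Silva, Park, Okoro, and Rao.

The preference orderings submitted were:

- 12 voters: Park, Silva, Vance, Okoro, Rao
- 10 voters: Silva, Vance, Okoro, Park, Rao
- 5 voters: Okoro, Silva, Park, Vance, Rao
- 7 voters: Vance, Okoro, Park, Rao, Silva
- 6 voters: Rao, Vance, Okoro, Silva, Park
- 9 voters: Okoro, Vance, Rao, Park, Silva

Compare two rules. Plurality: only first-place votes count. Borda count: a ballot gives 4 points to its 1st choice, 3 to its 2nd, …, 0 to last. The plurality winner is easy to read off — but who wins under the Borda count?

Plurality first-place counts: Vance 7, Silva 10, Park 12, Okoro 14, Rao 6 → Okoro.
Borda totals: Vance 132, Silva 97, Park 91, Okoro 121, Rao 49 → Vance.

Vance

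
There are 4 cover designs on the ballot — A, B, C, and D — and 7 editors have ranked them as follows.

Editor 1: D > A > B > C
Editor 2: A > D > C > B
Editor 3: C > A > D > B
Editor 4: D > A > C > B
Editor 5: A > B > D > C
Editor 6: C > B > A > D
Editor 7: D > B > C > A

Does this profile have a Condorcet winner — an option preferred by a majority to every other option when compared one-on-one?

Yes

Head-to-head results (7 voters total):
A vs B: A wins 5–2.
A vs C: A wins 4–3.
A vs D: A wins 4–3.
B vs C: C wins 4–3.
B vs D: D wins 5–2.
C vs D: D wins 5–2.
A beats each rival — B (5–2), C (4–3), D (4–3) — so A is the Condorcet winner.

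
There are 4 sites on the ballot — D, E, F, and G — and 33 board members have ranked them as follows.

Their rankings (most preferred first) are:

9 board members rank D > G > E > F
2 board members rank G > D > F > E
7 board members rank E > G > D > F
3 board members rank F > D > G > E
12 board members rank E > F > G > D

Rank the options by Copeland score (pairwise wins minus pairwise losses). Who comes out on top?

E

Pairwise results:
  D vs E: E wins 19–14.
  D vs F: D wins 18–15.
  D vs G: G wins 21–12.
  E vs F: E wins 28–5.
  E vs G: E wins 19–14.
  F vs G: G wins 18–15.
Copeland scores (wins − losses):
  D: 1 − 2 = -1
  E: 3 − 0 = 3
  F: 0 − 3 = -3
  G: 2 − 1 = 1
E has the best Copeland score.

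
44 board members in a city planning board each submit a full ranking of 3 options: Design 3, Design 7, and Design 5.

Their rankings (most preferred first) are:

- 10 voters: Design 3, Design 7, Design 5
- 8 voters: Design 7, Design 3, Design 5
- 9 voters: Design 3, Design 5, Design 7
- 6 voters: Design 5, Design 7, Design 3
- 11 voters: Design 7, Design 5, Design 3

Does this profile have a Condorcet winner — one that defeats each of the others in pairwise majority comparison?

Head-to-head results (44 voters total):
Design 3 vs Design 7: Design 7 wins 25–19.
Design 3 vs Design 5: Design 3 wins 27–17.
Design 7 vs Design 5: Design 7 wins 29–15.
Design 7 beats each rival — Design 3 (25–19), Design 5 (29–15) — so Design 7 is the Condorcet winner.

Yes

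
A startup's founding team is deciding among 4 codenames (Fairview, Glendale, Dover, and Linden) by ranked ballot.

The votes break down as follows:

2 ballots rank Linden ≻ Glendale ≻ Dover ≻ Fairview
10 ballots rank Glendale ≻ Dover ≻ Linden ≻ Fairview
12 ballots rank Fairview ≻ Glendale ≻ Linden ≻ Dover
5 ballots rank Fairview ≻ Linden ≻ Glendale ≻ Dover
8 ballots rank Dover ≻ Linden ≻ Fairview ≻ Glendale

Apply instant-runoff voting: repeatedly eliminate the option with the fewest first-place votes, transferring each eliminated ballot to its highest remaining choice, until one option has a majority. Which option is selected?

Fairview

Round 1: Fairview 17, Glendale 10, Dover 8, Linden 2. Linden has the fewest and is eliminated.
Round 2: Fairview 17, Glendale 12, Dover 8. Dover has the fewest and is eliminated.
Round 3: Fairview 25, Glendale 12. Fairview has a majority.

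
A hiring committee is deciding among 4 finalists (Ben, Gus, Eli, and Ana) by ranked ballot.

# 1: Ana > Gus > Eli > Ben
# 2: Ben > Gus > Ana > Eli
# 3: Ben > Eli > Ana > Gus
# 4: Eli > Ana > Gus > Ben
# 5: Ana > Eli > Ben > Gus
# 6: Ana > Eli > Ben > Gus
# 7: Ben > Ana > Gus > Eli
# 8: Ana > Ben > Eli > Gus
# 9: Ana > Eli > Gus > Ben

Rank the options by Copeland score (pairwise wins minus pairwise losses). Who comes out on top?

Ana

Pairwise results:
  Ben vs Gus: Ben wins 6–3.
  Ben vs Eli: Eli wins 5–4.
  Ben vs Ana: Ana wins 6–3.
  Gus vs Eli: Eli wins 6–3.
  Gus vs Ana: Ana wins 8–1.
  Eli vs Ana: Ana wins 7–2.
Copeland scores (wins − losses):
  Ben: 1 − 2 = -1
  Gus: 0 − 3 = -3
  Eli: 2 − 1 = 1
  Ana: 3 − 0 = 3
Ana has the best Copeland score.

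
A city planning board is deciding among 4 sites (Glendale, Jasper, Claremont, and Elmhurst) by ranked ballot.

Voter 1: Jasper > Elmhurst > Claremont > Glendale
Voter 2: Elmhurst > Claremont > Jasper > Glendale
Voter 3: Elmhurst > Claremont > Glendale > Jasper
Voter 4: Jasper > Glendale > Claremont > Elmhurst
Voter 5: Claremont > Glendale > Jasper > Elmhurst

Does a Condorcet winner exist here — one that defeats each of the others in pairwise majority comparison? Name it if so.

Head-to-head results (5 voters total):
Glendale vs Jasper: Jasper wins 3–2.
Glendale vs Claremont: Claremont wins 4–1.
Glendale vs Elmhurst: Elmhurst wins 3–2.
Jasper vs Claremont: Claremont wins 3–2.
Jasper vs Elmhurst: Jasper wins 3–2.
Claremont vs Elmhurst: Elmhurst wins 3–2.
No candidate beats all others: Jasper beats Elmhurst beats Claremont beats Jasper, a majority cycle.

There is no Condorcet winner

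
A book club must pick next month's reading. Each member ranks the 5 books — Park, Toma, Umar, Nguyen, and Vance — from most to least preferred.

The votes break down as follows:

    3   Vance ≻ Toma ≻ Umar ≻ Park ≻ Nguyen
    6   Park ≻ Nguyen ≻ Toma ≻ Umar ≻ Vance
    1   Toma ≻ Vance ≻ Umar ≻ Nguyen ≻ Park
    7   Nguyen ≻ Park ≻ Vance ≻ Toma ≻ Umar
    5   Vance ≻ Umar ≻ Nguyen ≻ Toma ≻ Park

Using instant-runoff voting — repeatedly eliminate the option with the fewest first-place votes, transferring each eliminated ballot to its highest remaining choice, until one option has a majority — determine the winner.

Nguyen

Round 1: Vance 8, Nguyen 7, Park 6, Toma 1, Umar 0. Umar has the fewest and is eliminated.
Round 2: Vance 8, Nguyen 7, Park 6, Toma 1. Toma has the fewest and is eliminated.
Round 3: Vance 9, Nguyen 7, Park 6. Park has the fewest and is eliminated.
Round 4: Nguyen 13, Vance 9. Nguyen has a majority.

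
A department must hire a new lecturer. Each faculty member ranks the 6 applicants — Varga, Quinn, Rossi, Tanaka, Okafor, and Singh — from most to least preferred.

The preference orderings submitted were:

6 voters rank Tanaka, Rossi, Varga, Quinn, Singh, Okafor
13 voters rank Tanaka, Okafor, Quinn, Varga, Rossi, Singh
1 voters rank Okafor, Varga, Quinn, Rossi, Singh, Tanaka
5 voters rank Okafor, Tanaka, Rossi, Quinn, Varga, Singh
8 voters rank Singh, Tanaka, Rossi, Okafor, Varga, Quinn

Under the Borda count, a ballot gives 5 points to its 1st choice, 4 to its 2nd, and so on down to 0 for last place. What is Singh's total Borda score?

47

Borda scores:
  Varga: 6·3 + 13·2 + 4 + 5·1 + 8·1 = 61
  Quinn: 6·2 + 13·3 + 3 + 5·2 + 8·0 = 64
  Rossi: 6·4 + 13·1 + 2 + 5·3 + 8·3 = 78
  Tanaka: 6·5 + 13·5 + 0 + 5·4 + 8·4 = 147
  Okafor: 6·0 + 13·4 + 5 + 5·5 + 8·2 = 98
  Singh: 6·1 + 13·0 + 1 + 5·0 + 8·5 = 47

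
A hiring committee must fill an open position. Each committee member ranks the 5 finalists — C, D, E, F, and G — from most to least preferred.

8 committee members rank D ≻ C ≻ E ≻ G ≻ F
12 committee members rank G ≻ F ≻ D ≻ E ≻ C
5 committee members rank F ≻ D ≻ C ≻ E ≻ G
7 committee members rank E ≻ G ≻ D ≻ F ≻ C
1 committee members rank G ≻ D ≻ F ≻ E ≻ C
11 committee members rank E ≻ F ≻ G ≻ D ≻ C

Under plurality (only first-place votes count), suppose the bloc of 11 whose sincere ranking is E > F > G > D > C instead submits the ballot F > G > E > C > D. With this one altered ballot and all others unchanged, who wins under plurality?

First-place totals with the altered ballot: C 0, D 8, E 7, F 16, G 13.
The switch changes the winner from E to F.

F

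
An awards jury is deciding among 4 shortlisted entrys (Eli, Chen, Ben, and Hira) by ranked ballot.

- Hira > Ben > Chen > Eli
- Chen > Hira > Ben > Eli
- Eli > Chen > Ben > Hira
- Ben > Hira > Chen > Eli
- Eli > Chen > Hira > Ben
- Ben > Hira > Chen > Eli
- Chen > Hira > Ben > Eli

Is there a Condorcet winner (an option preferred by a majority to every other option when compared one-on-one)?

Head-to-head results (7 voters total):
Eli vs Chen: Chen wins 5–2.
Eli vs Ben: Ben wins 5–2.
Eli vs Hira: Hira wins 5–2.
Chen vs Ben: Chen wins 4–3.
Chen vs Hira: Chen wins 4–3.
Ben vs Hira: Hira wins 4–3.
Chen beats each rival — Eli (5–2), Ben (4–3), Hira (4–3) — so Chen is the Condorcet winner.

Yes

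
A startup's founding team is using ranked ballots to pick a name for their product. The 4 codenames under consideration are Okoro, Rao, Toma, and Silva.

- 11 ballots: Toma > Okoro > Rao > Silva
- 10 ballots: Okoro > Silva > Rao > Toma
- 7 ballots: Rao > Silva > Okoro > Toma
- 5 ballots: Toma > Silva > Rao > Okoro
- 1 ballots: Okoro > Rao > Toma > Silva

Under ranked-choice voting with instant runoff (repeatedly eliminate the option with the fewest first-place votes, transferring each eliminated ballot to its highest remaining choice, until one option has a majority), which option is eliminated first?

Silva

Round 1: Toma 16, Okoro 11, Rao 7, Silva 0. Silva has the fewest and is eliminated.
Round 2: Toma 16, Okoro 11, Rao 7. Rao has the fewest and is eliminated.
Round 3: Okoro 18, Toma 16. Okoro has a majority.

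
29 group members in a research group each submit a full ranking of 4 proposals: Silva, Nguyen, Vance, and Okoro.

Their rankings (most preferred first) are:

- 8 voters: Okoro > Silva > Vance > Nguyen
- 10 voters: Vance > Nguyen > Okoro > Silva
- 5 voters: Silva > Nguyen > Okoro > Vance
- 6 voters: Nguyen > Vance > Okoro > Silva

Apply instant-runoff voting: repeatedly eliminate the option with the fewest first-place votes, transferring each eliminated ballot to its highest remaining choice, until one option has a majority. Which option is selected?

Vance

Round 1: Vance 10, Okoro 8, Nguyen 6, Silva 5. Silva has the fewest and is eliminated.
Round 2: Nguyen 11, Vance 10, Okoro 8. Okoro has the fewest and is eliminated.
Round 3: Vance 18, Nguyen 11. Vance has a majority.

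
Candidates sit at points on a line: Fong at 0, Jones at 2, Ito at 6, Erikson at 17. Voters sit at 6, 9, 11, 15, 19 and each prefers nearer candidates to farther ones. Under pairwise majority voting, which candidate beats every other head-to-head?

Ito

With single-peaked preferences on a line, the Condorcet winner is the candidate closest to the median voter.
The median voter (position 11) is closest to Ito at 6.
Check: Ito vs Jones — voters closer to Ito: 5 of 5.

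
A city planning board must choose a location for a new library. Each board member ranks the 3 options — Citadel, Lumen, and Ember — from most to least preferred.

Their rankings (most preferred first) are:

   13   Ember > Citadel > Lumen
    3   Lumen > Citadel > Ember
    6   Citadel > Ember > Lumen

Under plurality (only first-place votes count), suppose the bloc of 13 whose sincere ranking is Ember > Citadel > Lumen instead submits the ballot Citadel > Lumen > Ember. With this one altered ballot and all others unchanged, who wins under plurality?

Citadel

First-place totals with the altered ballot: Citadel 19, Lumen 3, Ember 0.
The switch changes the winner from Ember to Citadel.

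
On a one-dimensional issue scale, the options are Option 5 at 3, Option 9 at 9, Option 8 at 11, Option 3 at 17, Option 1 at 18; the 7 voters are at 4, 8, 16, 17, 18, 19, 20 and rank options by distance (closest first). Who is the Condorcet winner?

Option 3

With single-peaked preferences on a line, the Condorcet winner is the candidate closest to the median voter.
The median voter (position 17) is closest to Option 3 at 17.
Check: Option 3 vs Option 1 — voters closer to Option 3: 4 of 7.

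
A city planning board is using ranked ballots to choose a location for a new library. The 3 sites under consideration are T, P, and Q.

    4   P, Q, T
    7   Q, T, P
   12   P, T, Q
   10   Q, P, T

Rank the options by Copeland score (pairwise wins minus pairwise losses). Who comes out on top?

Q

Pairwise results:
  T vs P: P wins 26–7.
  T vs Q: Q wins 21–12.
  P vs Q: Q wins 17–16.
Copeland scores (wins − losses):
  T: 0 − 2 = -2
  P: 1 − 1 = 0
  Q: 2 − 0 = 2
Q has the best Copeland score.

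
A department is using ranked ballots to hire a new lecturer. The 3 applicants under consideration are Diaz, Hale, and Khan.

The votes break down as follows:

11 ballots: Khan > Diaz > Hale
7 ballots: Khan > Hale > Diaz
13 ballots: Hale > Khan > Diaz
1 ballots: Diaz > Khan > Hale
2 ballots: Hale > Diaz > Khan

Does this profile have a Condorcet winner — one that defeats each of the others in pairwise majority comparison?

Head-to-head results (34 voters total):
Diaz vs Hale: Hale wins 22–12.
Diaz vs Khan: Khan wins 31–3.
Hale vs Khan: Khan wins 19–15.
Khan beats each rival — Diaz (31–3), Hale (19–15) — so Khan is the Condorcet winner.

Yes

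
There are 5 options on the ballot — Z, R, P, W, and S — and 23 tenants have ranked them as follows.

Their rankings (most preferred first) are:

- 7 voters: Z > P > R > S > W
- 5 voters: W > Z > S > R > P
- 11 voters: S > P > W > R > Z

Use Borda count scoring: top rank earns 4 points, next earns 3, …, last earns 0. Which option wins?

Borda scores:
  Z: 7·4 + 5·3 + 11·0 = 43
  R: 7·2 + 5·1 + 11·1 = 30
  P: 7·3 + 5·0 + 11·3 = 54
  W: 7·0 + 5·4 + 11·2 = 42
  S: 7·1 + 5·2 + 11·4 = 61
S has the highest total.

S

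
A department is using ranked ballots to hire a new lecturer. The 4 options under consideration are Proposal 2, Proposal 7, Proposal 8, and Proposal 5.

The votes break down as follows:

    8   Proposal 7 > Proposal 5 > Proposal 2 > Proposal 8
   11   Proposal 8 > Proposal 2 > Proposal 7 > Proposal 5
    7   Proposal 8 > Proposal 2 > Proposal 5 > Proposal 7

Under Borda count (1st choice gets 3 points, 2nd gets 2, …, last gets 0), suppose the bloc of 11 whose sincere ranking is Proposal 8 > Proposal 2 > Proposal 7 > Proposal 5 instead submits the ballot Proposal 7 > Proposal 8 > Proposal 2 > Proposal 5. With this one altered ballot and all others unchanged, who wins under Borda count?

Borda totals with the altered ballot: Proposal 2 33, Proposal 7 57, Proposal 8 43, Proposal 5 23.
The switch changes the winner from Proposal 8 to Proposal 7.

Proposal 7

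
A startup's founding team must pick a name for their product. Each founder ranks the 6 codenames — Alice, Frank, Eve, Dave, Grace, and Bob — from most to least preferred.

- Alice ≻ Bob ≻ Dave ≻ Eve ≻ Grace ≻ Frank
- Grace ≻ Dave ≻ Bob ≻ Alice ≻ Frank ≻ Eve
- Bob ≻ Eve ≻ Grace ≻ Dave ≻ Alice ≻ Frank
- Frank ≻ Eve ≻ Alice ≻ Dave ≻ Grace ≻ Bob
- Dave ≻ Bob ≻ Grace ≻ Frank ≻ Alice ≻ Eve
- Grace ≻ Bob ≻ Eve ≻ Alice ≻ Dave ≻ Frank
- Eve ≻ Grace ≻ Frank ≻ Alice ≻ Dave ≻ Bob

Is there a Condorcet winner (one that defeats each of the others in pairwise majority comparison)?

No

Head-to-head results (7 voters total):
Alice vs Frank: Alice wins 4–3.
Alice vs Eve: Eve wins 4–3.
Alice vs Dave: Alice wins 4–3.
Alice vs Grace: Grace wins 5–2.
Alice vs Bob: Bob wins 4–3.
Frank vs Eve: Eve wins 4–3.
Frank vs Dave: Dave wins 5–2.
Frank vs Grace: Grace wins 6–1.
Frank vs Bob: Bob wins 5–2.
Eve vs Dave: Eve wins 4–3.
Eve vs Grace: Eve wins 4–3.
Eve vs Bob: Bob wins 5–2.
Dave vs Grace: Grace wins 4–3.
Dave vs Bob: Dave wins 4–3.
Grace vs Bob: Grace wins 4–3.
No candidate beats all others: Alice beats Dave beats Bob beats Alice, a majority cycle.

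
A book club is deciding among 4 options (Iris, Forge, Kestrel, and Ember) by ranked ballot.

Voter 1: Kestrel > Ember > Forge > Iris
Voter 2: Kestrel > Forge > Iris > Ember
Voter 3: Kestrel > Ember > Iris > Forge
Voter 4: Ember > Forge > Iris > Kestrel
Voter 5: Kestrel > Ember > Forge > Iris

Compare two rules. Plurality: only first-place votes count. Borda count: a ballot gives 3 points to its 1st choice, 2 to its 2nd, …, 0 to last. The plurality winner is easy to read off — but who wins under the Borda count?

Kestrel

Plurality first-place counts: Iris 0, Forge 0, Kestrel 4, Ember 1 → Kestrel.
Borda totals: Iris 3, Forge 6, Kestrel 12, Ember 9 → Kestrel.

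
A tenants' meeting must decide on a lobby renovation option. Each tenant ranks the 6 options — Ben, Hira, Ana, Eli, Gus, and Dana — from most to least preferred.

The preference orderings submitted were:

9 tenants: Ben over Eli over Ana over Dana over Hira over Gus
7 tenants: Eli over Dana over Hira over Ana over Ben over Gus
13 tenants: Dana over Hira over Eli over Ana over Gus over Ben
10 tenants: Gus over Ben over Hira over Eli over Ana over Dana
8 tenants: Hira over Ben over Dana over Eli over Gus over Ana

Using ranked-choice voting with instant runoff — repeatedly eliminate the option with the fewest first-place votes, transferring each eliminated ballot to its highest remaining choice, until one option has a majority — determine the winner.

Ben

Round 1: Dana 13, Gus 10, Ben 9, Hira 8, Eli 7, Ana 0. Ana has the fewest and is eliminated.
Round 2: Dana 13, Gus 10, Ben 9, Hira 8, Eli 7. Eli has the fewest and is eliminated.
Round 3: Dana 20, Gus 10, Ben 9, Hira 8. Hira has the fewest and is eliminated.
Round 4: Dana 20, Ben 17, Gus 10. Gus has the fewest and is eliminated.
Round 5: Ben 27, Dana 20. Ben has a majority.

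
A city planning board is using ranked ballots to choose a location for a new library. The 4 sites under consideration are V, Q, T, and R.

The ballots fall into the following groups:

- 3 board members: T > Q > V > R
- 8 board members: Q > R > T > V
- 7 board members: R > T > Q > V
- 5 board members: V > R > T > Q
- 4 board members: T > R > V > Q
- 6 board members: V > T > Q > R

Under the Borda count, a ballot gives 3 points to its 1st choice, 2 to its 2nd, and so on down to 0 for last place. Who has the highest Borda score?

T

Borda scores:
  V: 3·1 + 8·0 + 7·0 + 5·3 + 4·1 + 6·3 = 40
  Q: 3·2 + 8·3 + 7·1 + 5·0 + 4·0 + 6·1 = 43
  T: 3·3 + 8·1 + 7·2 + 5·1 + 4·3 + 6·2 = 60
  R: 3·0 + 8·2 + 7·3 + 5·2 + 4·2 + 6·0 = 55
T has the highest total.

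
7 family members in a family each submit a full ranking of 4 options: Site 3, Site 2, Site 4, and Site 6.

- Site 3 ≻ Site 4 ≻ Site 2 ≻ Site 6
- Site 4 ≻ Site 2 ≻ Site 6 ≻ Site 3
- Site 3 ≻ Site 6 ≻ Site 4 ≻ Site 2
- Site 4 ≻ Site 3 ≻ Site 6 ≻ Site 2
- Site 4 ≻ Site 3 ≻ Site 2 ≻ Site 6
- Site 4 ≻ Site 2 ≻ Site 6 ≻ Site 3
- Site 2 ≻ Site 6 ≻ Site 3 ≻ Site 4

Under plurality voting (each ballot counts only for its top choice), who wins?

Site 4

First-place vote totals:
  Site 3: 2
  Site 2: 1
  Site 4: 4
  Site 6: 0
Site 4 has the most first-place votes.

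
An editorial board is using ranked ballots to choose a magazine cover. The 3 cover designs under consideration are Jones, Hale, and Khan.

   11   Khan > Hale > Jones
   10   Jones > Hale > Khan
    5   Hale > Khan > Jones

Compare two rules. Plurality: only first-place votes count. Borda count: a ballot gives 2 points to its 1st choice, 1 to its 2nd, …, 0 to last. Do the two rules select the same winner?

No

Plurality first-place counts: Jones 10, Hale 5, Khan 11 → Khan.
Borda totals: Jones 20, Hale 31, Khan 27 → Hale.
The two rules disagree: plurality picks Khan, Borda picks Hale.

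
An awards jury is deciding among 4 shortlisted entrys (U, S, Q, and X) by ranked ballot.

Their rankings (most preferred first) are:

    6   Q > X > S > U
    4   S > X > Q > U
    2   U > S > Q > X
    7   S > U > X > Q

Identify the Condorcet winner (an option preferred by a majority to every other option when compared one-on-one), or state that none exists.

S

Head-to-head results (19 voters total):
U vs S: S wins 17–2.
U vs Q: Q wins 10–9.
U vs X: X wins 10–9.
S vs Q: S wins 13–6.
S vs X: S wins 13–6.
Q vs X: X wins 11–8.
S beats each rival — U (17–2), Q (13–6), X (13–6) — so S is the Condorcet winner.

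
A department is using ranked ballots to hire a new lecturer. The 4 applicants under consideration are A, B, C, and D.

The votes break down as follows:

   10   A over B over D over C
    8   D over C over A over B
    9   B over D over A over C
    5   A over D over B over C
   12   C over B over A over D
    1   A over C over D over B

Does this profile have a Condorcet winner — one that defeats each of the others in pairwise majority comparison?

Yes

Head-to-head results (45 voters total):
A vs B: A wins 24–21.
A vs C: A wins 25–20.
A vs D: A wins 28–17.
B vs C: B wins 24–21.
B vs D: B wins 31–14.
C vs D: D wins 32–13.
A beats each rival — B (24–21), C (25–20), D (28–17) — so A is the Condorcet winner.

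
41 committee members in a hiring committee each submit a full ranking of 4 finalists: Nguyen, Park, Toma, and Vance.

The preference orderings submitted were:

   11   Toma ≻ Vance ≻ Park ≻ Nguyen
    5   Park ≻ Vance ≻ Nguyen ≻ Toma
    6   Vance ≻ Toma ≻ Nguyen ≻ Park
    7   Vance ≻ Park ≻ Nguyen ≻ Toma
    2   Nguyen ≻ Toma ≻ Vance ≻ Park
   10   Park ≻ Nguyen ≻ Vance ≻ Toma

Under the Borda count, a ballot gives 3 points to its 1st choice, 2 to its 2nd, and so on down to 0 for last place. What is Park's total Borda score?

70

Borda scores:
  Nguyen: 11·0 + 5·1 + 6·1 + 7·1 + 2·3 + 10·2 = 44
  Park: 11·1 + 5·3 + 6·0 + 7·2 + 2·0 + 10·3 = 70
  Toma: 11·3 + 5·0 + 6·2 + 7·0 + 2·2 + 10·0 = 49
  Vance: 11·2 + 5·2 + 6·3 + 7·3 + 2·1 + 10·1 = 83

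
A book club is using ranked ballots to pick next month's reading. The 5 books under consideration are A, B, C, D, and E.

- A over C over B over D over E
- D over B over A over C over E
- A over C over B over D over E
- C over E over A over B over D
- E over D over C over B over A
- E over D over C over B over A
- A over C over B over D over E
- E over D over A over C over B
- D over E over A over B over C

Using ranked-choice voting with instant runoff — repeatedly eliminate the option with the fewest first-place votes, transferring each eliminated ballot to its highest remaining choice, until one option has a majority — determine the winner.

Round 1: A 3, E 3, D 2, C 1, B 0. B has the fewest and is eliminated.
Round 2: A 3, E 3, D 2, C 1. C has the fewest and is eliminated.
Round 3: E 4, A 3, D 2. D has the fewest and is eliminated.
Round 4: E 5, A 4. E has a majority.

E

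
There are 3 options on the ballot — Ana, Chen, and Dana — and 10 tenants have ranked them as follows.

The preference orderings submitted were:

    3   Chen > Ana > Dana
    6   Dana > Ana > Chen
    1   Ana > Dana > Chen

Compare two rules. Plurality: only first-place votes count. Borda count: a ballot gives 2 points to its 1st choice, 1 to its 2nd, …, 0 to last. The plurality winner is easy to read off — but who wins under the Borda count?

Plurality first-place counts: Ana 1, Chen 3, Dana 6 → Dana.
Borda totals: Ana 11, Chen 6, Dana 13 → Dana.

Dana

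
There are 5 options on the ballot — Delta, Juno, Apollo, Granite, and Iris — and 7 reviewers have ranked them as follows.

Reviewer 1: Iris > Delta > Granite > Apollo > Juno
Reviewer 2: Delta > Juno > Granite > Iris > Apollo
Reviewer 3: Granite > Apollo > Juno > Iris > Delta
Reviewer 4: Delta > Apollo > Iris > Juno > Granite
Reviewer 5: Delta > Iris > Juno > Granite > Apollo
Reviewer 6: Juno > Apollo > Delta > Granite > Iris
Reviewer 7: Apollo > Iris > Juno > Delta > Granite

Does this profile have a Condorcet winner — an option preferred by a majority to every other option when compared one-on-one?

Yes

Head-to-head results (7 voters total):
Delta vs Juno: Delta wins 4–3.
Delta vs Apollo: Delta wins 4–3.
Delta vs Granite: Delta wins 6–1.
Delta vs Iris: Delta wins 4–3.
Juno vs Apollo: Apollo wins 4–3.
Juno vs Granite: Juno wins 5–2.
Juno vs Iris: Iris wins 4–3.
Apollo vs Granite: Granite wins 4–3.
Apollo vs Iris: Apollo wins 4–3.
Granite vs Iris: Iris wins 4–3.
Delta beats each rival — Juno (4–3), Apollo (4–3), Granite (6–1), Iris (4–3) — so Delta is the Condorcet winner.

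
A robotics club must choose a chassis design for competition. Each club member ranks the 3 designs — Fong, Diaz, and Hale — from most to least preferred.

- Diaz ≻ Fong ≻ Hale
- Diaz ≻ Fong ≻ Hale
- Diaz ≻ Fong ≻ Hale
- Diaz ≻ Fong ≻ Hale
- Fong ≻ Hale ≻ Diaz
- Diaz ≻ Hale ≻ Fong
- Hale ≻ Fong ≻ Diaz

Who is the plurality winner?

First-place vote totals:
  Fong: 1
  Diaz: 5
  Hale: 1
Diaz has the most first-place votes.

Diaz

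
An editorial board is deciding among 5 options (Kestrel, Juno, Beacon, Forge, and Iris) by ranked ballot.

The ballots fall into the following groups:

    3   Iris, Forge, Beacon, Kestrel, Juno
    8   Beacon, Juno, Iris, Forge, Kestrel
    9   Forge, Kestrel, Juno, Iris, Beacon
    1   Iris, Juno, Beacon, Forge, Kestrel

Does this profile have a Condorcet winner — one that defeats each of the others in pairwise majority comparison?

Head-to-head results (21 voters total):
Kestrel vs Juno: Kestrel wins 12–9.
Kestrel vs Beacon: Beacon wins 12–9.
Kestrel vs Forge: Forge wins 21–0.
Kestrel vs Iris: Iris wins 12–9.
Juno vs Beacon: Beacon wins 11–10.
Juno vs Forge: Forge wins 12–9.
Juno vs Iris: Juno wins 17–4.
Beacon vs Forge: Forge wins 12–9.
Beacon vs Iris: Iris wins 13–8.
Forge vs Iris: Iris wins 12–9.
No candidate beats all others: Kestrel beats Juno beats Iris beats Kestrel, a majority cycle.

No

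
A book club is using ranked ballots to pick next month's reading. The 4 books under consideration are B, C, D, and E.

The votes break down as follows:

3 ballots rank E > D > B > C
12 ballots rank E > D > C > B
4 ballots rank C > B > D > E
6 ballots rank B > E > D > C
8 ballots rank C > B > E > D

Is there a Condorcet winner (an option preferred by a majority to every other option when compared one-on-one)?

No

Head-to-head results (33 voters total):
B vs C: C wins 24–9.
B vs D: B wins 18–15.
B vs E: B wins 18–15.
C vs D: D wins 21–12.
C vs E: E wins 21–12.
D vs E: E wins 29–4.
No candidate beats all others: B beats D beats C beats B, a majority cycle.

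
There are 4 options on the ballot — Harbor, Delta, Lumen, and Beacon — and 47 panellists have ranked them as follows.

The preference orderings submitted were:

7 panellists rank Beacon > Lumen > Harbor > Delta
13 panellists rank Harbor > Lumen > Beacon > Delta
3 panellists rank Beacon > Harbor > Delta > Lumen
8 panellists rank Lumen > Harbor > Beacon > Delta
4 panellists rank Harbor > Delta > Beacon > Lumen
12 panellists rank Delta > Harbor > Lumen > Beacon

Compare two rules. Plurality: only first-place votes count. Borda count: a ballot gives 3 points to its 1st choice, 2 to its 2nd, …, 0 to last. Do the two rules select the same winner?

Plurality first-place counts: Harbor 17, Delta 12, Lumen 8, Beacon 10 → Harbor.
Borda totals: Harbor 104, Delta 47, Lumen 76, Beacon 55 → Harbor.
The two rules agree on Harbor.

Yes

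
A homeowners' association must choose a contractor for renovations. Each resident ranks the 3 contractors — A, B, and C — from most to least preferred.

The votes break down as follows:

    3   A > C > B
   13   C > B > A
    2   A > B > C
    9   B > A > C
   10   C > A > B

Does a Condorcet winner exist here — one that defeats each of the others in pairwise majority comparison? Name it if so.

C

Head-to-head results (37 voters total):
A vs B: B wins 22–15.
A vs C: C wins 23–14.
B vs C: C wins 26–11.
C beats each rival — A (23–14), B (26–11) — so C is the Condorcet winner.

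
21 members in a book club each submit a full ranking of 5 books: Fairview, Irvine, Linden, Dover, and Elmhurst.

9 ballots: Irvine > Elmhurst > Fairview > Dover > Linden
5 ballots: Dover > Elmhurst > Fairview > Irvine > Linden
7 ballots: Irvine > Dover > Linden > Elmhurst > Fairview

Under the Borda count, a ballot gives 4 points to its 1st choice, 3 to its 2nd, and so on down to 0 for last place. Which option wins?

Irvine

Borda scores:
  Fairview: 9·2 + 5·2 + 7·0 = 28
  Irvine: 9·4 + 5·1 + 7·4 = 69
  Linden: 9·0 + 5·0 + 7·2 = 14
  Dover: 9·1 + 5·4 + 7·3 = 50
  Elmhurst: 9·3 + 5·3 + 7·1 = 49
Irvine has the highest total.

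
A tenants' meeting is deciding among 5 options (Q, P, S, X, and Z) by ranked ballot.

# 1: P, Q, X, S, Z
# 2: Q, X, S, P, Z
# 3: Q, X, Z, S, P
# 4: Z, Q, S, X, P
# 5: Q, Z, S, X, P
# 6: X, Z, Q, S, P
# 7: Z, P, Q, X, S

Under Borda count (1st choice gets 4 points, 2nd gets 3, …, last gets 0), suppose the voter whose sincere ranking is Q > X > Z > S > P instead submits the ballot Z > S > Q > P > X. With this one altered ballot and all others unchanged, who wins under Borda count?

Q

Borda totals with the altered ballot: Q 20, P 9, S 11, X 12, Z 18.
The winner is unchanged: still Q.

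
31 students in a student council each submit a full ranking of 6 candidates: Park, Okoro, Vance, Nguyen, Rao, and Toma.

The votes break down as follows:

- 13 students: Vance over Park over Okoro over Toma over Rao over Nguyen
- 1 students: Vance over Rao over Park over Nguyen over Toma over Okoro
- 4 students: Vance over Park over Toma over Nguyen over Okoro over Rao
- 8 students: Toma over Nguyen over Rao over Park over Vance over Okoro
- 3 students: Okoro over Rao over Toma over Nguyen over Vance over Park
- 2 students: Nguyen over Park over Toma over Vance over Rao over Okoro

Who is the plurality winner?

First-place vote totals:
  Park: 0
  Okoro: 3
  Vance: 18
  Nguyen: 2
  Rao: 0
  Toma: 8
Vance has the most first-place votes.

Vance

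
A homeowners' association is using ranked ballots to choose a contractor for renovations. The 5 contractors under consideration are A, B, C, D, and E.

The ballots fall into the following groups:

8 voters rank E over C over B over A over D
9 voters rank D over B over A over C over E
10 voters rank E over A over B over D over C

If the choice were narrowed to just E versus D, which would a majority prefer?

Ballots ranking E above D: 8+10 = 18.
Ballots ranking D above E: 9.
E wins the head-to-head, 18–9.

E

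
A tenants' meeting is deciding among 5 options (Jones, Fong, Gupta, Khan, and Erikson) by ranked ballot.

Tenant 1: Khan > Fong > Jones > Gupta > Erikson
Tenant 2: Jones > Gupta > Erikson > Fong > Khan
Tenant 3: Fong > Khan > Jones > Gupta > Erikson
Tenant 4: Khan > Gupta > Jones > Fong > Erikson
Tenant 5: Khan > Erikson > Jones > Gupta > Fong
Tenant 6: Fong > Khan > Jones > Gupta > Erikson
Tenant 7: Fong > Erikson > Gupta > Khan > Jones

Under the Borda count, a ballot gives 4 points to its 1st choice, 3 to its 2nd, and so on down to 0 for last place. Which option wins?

Khan

Borda scores:
  Jones: 2 + 4 + 2 + 2 + 2 + 2 + 0 = 14
  Fong: 3 + 1 + 4 + 1 + 0 + 4 + 4 = 17
  Gupta: 1 + 3 + 1 + 3 + 1 + 1 + 2 = 12
  Khan: 4 + 0 + 3 + 4 + 4 + 3 + 1 = 19
  Erikson: 0 + 2 + 0 + 0 + 3 + 0 + 3 = 8
Khan has the highest total.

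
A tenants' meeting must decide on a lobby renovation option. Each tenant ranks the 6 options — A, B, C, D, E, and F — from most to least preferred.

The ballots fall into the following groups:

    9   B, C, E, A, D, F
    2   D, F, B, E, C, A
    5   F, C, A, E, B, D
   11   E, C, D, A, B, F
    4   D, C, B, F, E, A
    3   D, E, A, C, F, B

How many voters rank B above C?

11

Ballots ranking B above C: 9+2 = 11.
Ballots ranking C above B: 5+11+4+3 = 23.
So 11 of 34 voters prefer B to C.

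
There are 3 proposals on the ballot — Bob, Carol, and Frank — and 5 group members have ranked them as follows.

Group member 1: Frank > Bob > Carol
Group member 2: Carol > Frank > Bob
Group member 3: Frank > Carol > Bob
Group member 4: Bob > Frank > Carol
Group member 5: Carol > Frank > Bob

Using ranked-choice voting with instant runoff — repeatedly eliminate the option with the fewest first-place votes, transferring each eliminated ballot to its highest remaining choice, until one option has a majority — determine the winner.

Round 1: Carol 2, Frank 2, Bob 1. Bob has the fewest and is eliminated.
Round 2: Frank 3, Carol 2. Frank has a majority.

Frank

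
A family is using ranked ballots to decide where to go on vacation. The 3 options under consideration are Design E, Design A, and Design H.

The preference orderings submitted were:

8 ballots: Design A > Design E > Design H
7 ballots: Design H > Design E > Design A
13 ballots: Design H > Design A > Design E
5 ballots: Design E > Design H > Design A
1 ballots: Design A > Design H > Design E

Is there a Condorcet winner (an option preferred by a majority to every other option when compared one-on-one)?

Yes

Head-to-head results (34 voters total):
Design E vs Design A: Design A wins 22–12.
Design E vs Design H: Design H wins 21–13.
Design A vs Design H: Design H wins 25–9.
Design H beats each rival — Design E (21–13), Design A (25–9) — so Design H is the Condorcet winner.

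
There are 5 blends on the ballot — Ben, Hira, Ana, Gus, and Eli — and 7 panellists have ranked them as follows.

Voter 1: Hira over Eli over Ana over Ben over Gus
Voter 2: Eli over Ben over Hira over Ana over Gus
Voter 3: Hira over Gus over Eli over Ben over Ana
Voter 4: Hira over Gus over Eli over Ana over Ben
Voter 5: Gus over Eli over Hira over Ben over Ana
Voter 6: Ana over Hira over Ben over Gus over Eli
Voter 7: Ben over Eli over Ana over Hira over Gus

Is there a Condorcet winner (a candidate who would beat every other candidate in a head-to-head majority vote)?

Yes

Head-to-head results (7 voters total):
Ben vs Hira: Hira wins 5–2.
Ben vs Ana: Ben wins 4–3.
Ben vs Gus: Ben wins 4–3.
Ben vs Eli: Eli wins 5–2.
Hira vs Ana: Hira wins 5–2.
Hira vs Gus: Hira wins 6–1.
Hira vs Eli: Hira wins 4–3.
Ana vs Gus: Ana wins 4–3.
Ana vs Eli: Eli wins 6–1.
Gus vs Eli: Gus wins 4–3.
Hira beats each rival — Ben (5–2), Ana (5–2), Gus (6–1), Eli (4–3) — so Hira is the Condorcet winner.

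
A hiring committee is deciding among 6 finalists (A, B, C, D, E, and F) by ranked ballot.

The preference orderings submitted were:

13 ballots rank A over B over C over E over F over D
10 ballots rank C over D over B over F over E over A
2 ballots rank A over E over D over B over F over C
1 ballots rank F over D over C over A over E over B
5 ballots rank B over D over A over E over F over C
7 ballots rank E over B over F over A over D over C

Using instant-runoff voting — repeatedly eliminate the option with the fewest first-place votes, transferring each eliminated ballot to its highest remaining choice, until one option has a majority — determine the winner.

Round 1: A 15, C 10, E 7, B 5, F 1, D 0. D has the fewest and is eliminated.
Round 2: A 15, C 10, E 7, B 5, F 1. F has the fewest and is eliminated.
Round 3: A 15, C 11, E 7, B 5. B has the fewest and is eliminated.
Round 4: A 20, C 11, E 7. A has a majority.

A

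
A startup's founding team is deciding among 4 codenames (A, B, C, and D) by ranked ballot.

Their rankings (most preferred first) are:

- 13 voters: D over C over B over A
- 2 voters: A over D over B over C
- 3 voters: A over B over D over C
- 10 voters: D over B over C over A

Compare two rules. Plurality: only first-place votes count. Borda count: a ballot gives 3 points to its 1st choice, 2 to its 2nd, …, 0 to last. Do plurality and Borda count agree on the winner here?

Yes

Plurality first-place counts: A 5, B 0, C 0, D 23 → D.
Borda totals: A 15, B 41, C 36, D 76 → D.
The two rules agree on D.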